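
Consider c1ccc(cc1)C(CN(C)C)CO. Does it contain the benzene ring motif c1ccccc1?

Yes

The pattern c1ccccc1 describes six aromatic carbons in a ring — a benzene ring.
The molecule carries a phenyl ring, whose atoms satisfy every constraint of the query, so the pattern matches.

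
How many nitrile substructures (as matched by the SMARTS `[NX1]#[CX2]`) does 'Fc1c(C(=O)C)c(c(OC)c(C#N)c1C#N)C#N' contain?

3

[NX1]#[CX2] is the SMARTS for a nitrile: a nitrogen triple-bonded to a two-connected carbon.
The molecule carries 3 separate instances of a nitrile (-C#N) meeting every constraint; each maps to a distinct set of atoms, giving 3 matches.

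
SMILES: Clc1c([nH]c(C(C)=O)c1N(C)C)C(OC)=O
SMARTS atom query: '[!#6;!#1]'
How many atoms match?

6

The query [!#6;!#1] means: not carbon and not hydrogen — any heteroatom.
Check the 16 heavy atoms by environment: 1× n (aromatic) → match; 4× c (aromatic) → no; 1× N → match; 6× C → no; 3× O → match; 1× Cl → match.
Summing the matching environments: 1 + 1 + 3 + 1 = 6 matching atoms.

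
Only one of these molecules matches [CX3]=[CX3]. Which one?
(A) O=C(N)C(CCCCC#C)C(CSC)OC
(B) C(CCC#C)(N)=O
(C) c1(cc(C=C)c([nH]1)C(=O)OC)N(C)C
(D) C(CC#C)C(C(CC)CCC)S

C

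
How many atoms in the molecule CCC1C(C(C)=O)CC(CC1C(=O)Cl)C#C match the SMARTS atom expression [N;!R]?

0

The query [N;!R] means: aliphatic nitrogen not in a ring.
Check the 16 heavy atoms by environment: 6× C (in 6-ring) → no; 7× C (acyclic) → no; 2× O (acyclic) → no; 1× Cl (acyclic) → no.
No environment satisfies the query, so 0 matching atoms.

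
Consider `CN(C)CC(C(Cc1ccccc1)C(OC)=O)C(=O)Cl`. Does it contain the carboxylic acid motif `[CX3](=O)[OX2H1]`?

The pattern [CX3](=O)[OX2H1] describes an sp2 carbon double-bonded to O and single-bonded to an -OH oxygen — a carboxylic acid.
The closest candidate here is a methyl-ester group (-C(=O)OCH3), but the singly-bonded O has no H (OX2H0, not OX2H1). No other fragment satisfies the full query, so there is no match.

No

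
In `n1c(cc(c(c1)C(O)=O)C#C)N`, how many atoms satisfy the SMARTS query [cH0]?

3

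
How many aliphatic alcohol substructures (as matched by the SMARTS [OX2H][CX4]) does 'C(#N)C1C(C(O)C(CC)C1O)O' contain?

3

[OX2H][CX4] is the SMARTS for an aliphatic alcohol: a hydroxyl oxygen bound to an sp3 (X4) carbon.
The molecule carries 3 separate instances of a hydroxyl group (-OH) meeting every constraint; each maps to a distinct set of atoms, giving 3 matches.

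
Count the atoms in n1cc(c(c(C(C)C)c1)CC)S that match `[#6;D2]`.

The query [#6;D2] means: any carbon bonded to exactly two heavy atoms.
Check the 12 heavy atoms by environment: 1× n (aromatic, D2) → no; 2× c (aromatic, D2) → match; 3× c (aromatic, D3) → no; 1× C (D3) → no; 3× C (D1) → no; 1× S (D1) → no; 1× C (D2) → match.
Summing the matching environments: 2 + 1 = 3 matching atoms.

3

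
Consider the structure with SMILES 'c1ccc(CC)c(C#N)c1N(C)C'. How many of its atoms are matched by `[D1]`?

Check the 13 heavy atoms by environment: 3× c (aromatic, D3) → no; 3× c (aromatic, D2) → no; 1× N (D3) → no; 3× C (D1) → match; 2× C (D2) → no; 1× N (D1) → match.
Summing the matching environments: 3 + 1 = 4 matching atoms.

4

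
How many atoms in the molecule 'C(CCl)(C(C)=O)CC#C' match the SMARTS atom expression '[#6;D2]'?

The query [#6;D2] means: any carbon bonded to exactly two heavy atoms.
Check the 9 heavy atoms by environment: 3× C (D2) → match; 2× C (D3) → no; 1× O (D1) → no; 2× C (D1) → no; 1× Cl (D1) → no.
That gives 3 matching atoms.

3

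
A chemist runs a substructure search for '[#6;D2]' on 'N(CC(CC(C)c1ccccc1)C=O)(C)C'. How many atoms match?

The query [#6;D2] means: any carbon bonded to exactly two heavy atoms.
Check the 16 heavy atoms by environment: 3× C (D2) → match; 2× C (D3) → no; 3× C (D1) → no; 1× O (D1) → no; 1× c (aromatic, D3) → no; 5× c (aromatic, D2) → match; 1× N (D3) → no.
Summing the matching environments: 3 + 5 = 8 matching atoms.

8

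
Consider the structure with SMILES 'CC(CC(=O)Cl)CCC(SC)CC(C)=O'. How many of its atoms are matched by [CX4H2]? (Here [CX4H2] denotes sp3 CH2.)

The query [CX4H2] means: sp3 carbon (X4) with exactly two hydrogens.
Check the 15 heavy atoms by environment: 4× C (H2, X4) → match; 2× C (H1, X4) → no; 1× S (H0, X2) → no; 3× C (H3, X4) → no; 2× C (H0, X3) → no; 2× O (H0, X1) → no; 1× Cl (H0, X1) → no.
That gives 4 matching atoms.

4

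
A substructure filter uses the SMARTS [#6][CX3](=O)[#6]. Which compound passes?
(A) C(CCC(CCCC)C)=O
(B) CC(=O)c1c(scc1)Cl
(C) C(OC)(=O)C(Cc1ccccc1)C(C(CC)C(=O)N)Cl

B

[#6][CX3](=O)[#6] describes a carbonyl carbon (no H) flanked by two carbons (a ketone).
(A) has an aldehyde (-CHO) but the carbonyl carbon has H1, so it is not flanked by two carbons.
(B) contains an acetyl/ketone group (-C(=O)CH3), which satisfies every atom and bond constraint.
(C) has a methyl-ester group (-C(=O)OCH3) but one neighbour of the carbonyl carbon is O, not C.
So the answer is (B).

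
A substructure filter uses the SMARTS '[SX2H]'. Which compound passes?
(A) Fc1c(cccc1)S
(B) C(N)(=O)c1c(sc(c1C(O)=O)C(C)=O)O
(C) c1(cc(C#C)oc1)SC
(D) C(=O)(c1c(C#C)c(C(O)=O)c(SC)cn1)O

A

[SX2H] describes an aliphatic sulfur with two connections, one being H (a thiol).
(A) contains a thiol (-SH), which satisfies every atom and bond constraint.
(B) has a hydroxyl group (-OH) but it is an -OH, not an -SH.
(C) has a methylthio ether (-SCH3) but the sulfur has H0 (bonded to two carbons), not H1.
(D) has a methylthio ether (-SCH3) but the sulfur has H0 (bonded to two carbons), not H1.
So the answer is (A).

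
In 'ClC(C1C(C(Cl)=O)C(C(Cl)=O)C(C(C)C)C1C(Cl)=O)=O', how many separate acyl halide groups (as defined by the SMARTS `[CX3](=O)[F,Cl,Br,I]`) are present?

4

[CX3](=O)[F,Cl,Br,I] is the SMARTS for an acyl halide: a carbonyl carbon bonded to a halogen.
The molecule carries 4 separate instances of an acyl chloride (-C(=O)Cl) meeting every constraint; each maps to a distinct set of atoms, giving 4 matches.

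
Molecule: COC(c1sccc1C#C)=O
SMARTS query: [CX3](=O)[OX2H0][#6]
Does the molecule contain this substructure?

Yes

The pattern [CX3](=O)[OX2H0][#6] describes a carbonyl carbon bonded to an oxygen that is itself bonded to carbon (no H on that O) — an ester.
The molecule carries a methyl-ester group (-C(=O)OCH3), whose atoms satisfy every constraint of the query, so the pattern matches.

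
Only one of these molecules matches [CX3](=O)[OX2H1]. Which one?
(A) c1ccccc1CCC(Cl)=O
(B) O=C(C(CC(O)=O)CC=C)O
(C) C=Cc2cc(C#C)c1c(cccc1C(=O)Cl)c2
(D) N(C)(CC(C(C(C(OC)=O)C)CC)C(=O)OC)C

[CX3](=O)[OX2H1] describes an sp2 carbon double-bonded to O and single-bonded to an -OH oxygen (a carboxylic acid).
(A) has an acyl chloride (-C(=O)Cl) but the carbonyl is bonded to Cl, not to an -OH oxygen.
(B) contains a carboxylic acid group (-C(=O)OH), which satisfies every atom and bond constraint.
(C) has an acyl chloride (-C(=O)Cl) but the carbonyl is bonded to Cl, not to an -OH oxygen.
(D) has a methyl-ester group (-C(=O)OCH3) but the singly-bonded O has no H (OX2H0, not OX2H1).
So the answer is (B).

B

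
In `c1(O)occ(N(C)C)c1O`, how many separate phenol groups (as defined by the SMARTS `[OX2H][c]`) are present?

2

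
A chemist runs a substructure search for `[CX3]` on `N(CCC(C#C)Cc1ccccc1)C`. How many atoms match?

The query [CX3] means: C with X3: aliphatic carbon with exactly 3 total connections.
Check the 14 heavy atoms by environment: 5× C (X4) → no; 1× N (X3) → no; 2× C (X2) → no; 6× c (aromatic, X3) → no.
No environment satisfies the query, so 0 matching atoms.

0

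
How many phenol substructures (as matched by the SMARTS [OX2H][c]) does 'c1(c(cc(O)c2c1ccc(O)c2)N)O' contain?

3

[OX2H][c] is the SMARTS for a phenol: a hydroxyl oxygen attached to an aromatic carbon.
The molecule carries 3 separate instances of a hydroxyl group (-OH) meeting every constraint; each maps to a distinct set of atoms, giving 3 matches.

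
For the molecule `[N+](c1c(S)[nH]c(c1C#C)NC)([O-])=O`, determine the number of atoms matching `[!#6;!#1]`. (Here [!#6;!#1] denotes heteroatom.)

6

The query [!#6;!#1] means: not carbon and not hydrogen — any heteroatom.
Check the 13 heavy atoms by environment: 1× n (aromatic) → match; 4× c (aromatic) → no; 1× N → match; 3× C → no; 1× S → match; 1× N (charge +1) → match; 1× O (charge -1) → match; 1× O → match.
Summing the matching environments: 1 + 1 + 1 + 1 + 1 + 1 = 6 matching atoms.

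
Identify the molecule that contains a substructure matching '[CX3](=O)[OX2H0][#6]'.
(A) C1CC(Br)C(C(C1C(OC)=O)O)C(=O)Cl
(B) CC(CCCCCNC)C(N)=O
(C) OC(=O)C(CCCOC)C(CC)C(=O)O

[CX3](=O)[OX2H0][#6] describes a carbonyl carbon bonded to an oxygen that is itself bonded to carbon (no H on that O) (an ester).
(A) contains a methyl-ester group (-C(=O)OCH3), which satisfies every atom and bond constraint.
(B) has a primary amide (-C(=O)NH2) but the carbonyl is bonded to N, not to an O-C linkage.
(C) has a methoxy ether (-OCH3) but the ether oxygen is not adjacent to a C=O carbon.
So the answer is (A).

A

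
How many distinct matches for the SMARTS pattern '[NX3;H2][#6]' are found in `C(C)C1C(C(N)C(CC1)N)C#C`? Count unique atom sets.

2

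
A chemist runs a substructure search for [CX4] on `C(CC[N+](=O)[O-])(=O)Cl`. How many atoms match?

2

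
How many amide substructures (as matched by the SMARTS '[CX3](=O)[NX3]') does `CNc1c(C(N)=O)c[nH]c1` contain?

[CX3](=O)[NX3] is the SMARTS for an amide: a carbonyl carbon bonded to a trivalent nitrogen.
Exactly one fragment in the molecule meets all constraints, giving 1 match.

1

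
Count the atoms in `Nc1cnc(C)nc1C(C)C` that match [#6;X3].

4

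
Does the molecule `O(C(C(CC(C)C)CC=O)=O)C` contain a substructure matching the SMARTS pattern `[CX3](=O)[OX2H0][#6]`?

Yes

The pattern [CX3](=O)[OX2H0][#6] describes a carbonyl carbon bonded to an oxygen that is itself bonded to carbon (no H on that O) — an ester.
The molecule carries a methyl-ester group (-C(=O)OCH3), whose atoms satisfy every constraint of the query, so the pattern matches.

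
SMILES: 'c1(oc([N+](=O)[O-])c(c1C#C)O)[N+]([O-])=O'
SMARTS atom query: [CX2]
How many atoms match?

2

The query [CX2] means: C with X2: aliphatic carbon with exactly 2 total connections.
Check the 14 heavy atoms by environment: 1× o (aromatic, X2) → no; 4× c (aromatic, X3) → no; 2× C (X2) → match; 2× N (charge +1, X3) → no; 2× O (charge -1, X1) → no; 2× O (X1) → no; 1× O (X2) → no.
That gives 2 matching atoms.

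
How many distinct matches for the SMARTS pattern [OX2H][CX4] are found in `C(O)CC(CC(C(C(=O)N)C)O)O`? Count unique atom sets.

3

[OX2H][CX4] is the SMARTS for an aliphatic alcohol: a hydroxyl oxygen bound to an sp3 (X4) carbon.
The molecule carries 3 separate instances of a hydroxyl group (-OH) meeting every constraint; each maps to a distinct set of atoms, giving 3 matches.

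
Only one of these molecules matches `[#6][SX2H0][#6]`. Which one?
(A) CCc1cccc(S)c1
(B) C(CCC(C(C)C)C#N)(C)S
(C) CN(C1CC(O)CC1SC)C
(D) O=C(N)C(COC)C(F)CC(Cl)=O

[#6][SX2H0][#6] describes an aliphatic sulfur bridging two carbons with no H on the sulfur (a thioether).
(A) has a thiol (-SH) but the sulfur has H1, not H0 bridging two carbons.
(B) has a thiol (-SH) but the sulfur has H1, not H0 bridging two carbons.
(C) contains a methylthio ether (-SCH3), which satisfies every atom and bond constraint.
(D) has a methoxy ether (-OCH3) but the bridging atom is O, not S.
So the answer is (C).

C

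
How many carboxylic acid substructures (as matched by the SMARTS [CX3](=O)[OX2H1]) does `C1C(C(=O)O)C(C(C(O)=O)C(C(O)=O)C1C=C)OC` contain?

[CX3](=O)[OX2H1] is the SMARTS for a carboxylic acid: an sp2 carbon double-bonded to O and single-bonded to an -OH oxygen.
The molecule carries 3 separate instances of a carboxylic acid group (-C(=O)OH) meeting every constraint; each maps to a distinct set of atoms, giving 3 matches.

3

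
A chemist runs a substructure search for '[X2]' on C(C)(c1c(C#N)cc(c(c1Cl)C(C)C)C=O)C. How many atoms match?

The query [X2] means: any atom with exactly two total connections (bonds + H).
Check the 17 heavy atoms by environment: 6× c (aromatic, X3) → no; 1× C (X3) → no; 1× O (X1) → no; 6× C (X4) → no; 1× Cl (X1) → no; 1× C (X2) → match; 1× N (X1) → no.
That gives 1 matching atom.

1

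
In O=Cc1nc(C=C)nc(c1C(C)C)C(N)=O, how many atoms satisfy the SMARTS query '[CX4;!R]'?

3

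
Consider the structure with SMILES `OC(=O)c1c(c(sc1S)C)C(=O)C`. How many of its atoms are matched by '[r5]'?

5

Check the 13 heavy atoms by environment: 1× s (aromatic, in 5-ring) → match; 4× c (aromatic, in 5-ring) → match; 4× C (acyclic) → no; 3× O (acyclic) → no; 1× S (acyclic) → no.
Summing the matching environments: 1 + 4 = 5 matching atoms.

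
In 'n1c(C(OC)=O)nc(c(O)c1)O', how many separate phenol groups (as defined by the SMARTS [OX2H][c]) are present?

[OX2H][c] is the SMARTS for a phenol: a hydroxyl oxygen attached to an aromatic carbon.
The molecule carries 2 separate instances of a hydroxyl group (-OH) meeting every constraint; each maps to a distinct set of atoms, giving 2 matches.

2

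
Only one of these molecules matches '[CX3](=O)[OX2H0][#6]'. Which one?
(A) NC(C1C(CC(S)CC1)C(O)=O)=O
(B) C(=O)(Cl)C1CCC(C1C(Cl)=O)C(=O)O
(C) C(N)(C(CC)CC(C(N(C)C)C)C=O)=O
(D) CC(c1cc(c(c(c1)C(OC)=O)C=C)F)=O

D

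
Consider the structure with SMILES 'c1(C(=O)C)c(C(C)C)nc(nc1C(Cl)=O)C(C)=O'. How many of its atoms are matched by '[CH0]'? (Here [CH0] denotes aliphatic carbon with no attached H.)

3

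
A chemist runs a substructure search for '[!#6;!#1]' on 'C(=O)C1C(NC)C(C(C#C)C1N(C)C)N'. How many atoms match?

4

The query [!#6;!#1] means: not carbon and not hydrogen — any heteroatom.
Check the 15 heavy atoms by environment: 11× C → no; 3× N → match; 1× O → match.
Summing the matching environments: 3 + 1 = 4 matching atoms.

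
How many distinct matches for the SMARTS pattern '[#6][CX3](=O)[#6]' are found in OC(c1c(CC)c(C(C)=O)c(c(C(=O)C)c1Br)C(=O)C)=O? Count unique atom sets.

[#6][CX3](=O)[#6] is the SMARTS for a ketone: a carbonyl carbon (no H) flanked by two carbons.
The molecule carries 3 separate instances of an acetyl/ketone group (-C(=O)CH3) meeting every constraint; each maps to a distinct set of atoms, giving 3 matches.

3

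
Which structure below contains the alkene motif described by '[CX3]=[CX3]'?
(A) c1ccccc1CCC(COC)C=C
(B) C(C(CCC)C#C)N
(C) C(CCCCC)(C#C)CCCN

A

[CX3]=[CX3] describes a non-aromatic C=C double bond between two sp2 carbons (an alkene).
(A) contains a vinyl group (-CH=CH2), which satisfies every atom and bond constraint.
(B) has an ethyl group (-CH2CH3) but its C-C bond is a single bond between CX4 carbons, not CX3=CX3.
(C) has an ethyl group (-CH2CH3) but its C-C bond is a single bond between CX4 carbons, not CX3=CX3.
So the answer is (A).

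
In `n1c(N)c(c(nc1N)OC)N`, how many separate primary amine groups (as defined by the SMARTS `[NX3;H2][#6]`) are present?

3

[NX3;H2][#6] is the SMARTS for a primary amine: a trivalent nitrogen with two H attached to carbon.
The molecule carries 3 separate instances of a primary amino group (-NH2) meeting every constraint; each maps to a distinct set of atoms, giving 3 matches.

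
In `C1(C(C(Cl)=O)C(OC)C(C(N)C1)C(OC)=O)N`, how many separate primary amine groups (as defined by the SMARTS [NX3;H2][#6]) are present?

[NX3;H2][#6] is the SMARTS for a primary amine: a trivalent nitrogen with two H attached to carbon.
The molecule carries 2 separate instances of a primary amino group (-NH2) meeting every constraint; each maps to a distinct set of atoms, giving 2 matches.

2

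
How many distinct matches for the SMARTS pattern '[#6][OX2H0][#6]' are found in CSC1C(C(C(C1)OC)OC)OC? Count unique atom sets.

[#6][OX2H0][#6] is the SMARTS for an ether: an aliphatic oxygen bridging two carbons with no H on the oxygen.
The molecule carries 3 separate instances of a methoxy ether (-OCH3) meeting every constraint; each maps to a distinct set of atoms, giving 3 matches.

3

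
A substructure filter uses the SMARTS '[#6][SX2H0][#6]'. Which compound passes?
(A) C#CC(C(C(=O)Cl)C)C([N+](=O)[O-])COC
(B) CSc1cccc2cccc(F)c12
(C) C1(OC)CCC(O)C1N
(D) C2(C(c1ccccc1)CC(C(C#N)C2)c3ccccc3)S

[#6][SX2H0][#6] describes an aliphatic sulfur bridging two carbons with no H on the sulfur (a thioether).
(A) has a methoxy ether (-OCH3) but the bridging atom is O, not S.
(B) contains a methylthio ether (-SCH3), which satisfies every atom and bond constraint.
(C) has a methoxy ether (-OCH3) but the bridging atom is O, not S.
(D) has a thiol (-SH) but the sulfur has H1, not H0 bridging two carbons.
So the answer is (B).

B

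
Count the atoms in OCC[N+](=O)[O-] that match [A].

Check the 6 heavy atoms by environment: 2× C → match; 2× O → match; 1× N (charge +1) → match; 1× O (charge -1) → match.
Summing the matching environments: 2 + 2 + 1 + 1 = 6 matching atoms.

6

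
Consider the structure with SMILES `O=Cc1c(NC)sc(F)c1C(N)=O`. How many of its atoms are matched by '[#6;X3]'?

6

The query [#6;X3] means: any carbon (aromatic or not) with three total connections.
Check the 13 heavy atoms by environment: 1× s (aromatic, X2) → no; 4× c (aromatic, X3) → match; 2× C (X3) → match; 2× O (X1) → no; 2× N (X3) → no; 1× F (X1) → no; 1× C (X4) → no.
Summing the matching environments: 4 + 2 = 6 matching atoms.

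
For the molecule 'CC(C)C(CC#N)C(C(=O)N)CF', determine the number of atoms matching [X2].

The query [X2] means: any atom with exactly two total connections (bonds + H).
Check the 13 heavy atoms by environment: 7× C (X4) → no; 1× C (X2) → match; 1× N (X1) → no; 1× C (X3) → no; 1× O (X1) → no; 1× N (X3) → no; 1× F (X1) → no.
That gives 1 matching atom.

1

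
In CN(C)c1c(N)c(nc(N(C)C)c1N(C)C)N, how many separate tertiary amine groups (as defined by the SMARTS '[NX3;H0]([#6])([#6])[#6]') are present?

[NX3;H0]([#6])([#6])[#6] is the SMARTS for a tertiary amine: a trivalent nitrogen with no H, bonded to three carbons.
The molecule carries 3 separate instances of a dimethylamino group (-N(CH3)2) meeting every constraint; each maps to a distinct set of atoms, giving 3 matches.

3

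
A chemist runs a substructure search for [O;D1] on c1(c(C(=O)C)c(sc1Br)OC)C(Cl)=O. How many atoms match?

2

The query [O;D1] means: aliphatic oxygen bonded to exactly one heavy atom.
Check the 14 heavy atoms by environment: 1× s (aromatic, D2) → no; 4× c (aromatic, D3) → no; 2× C (D3) → no; 2× O (D1) → match; 2× C (D1) → no; 1× O (D2) → no; 1× Br (D1) → no; 1× Cl (D1) → no.
That gives 2 matching atoms.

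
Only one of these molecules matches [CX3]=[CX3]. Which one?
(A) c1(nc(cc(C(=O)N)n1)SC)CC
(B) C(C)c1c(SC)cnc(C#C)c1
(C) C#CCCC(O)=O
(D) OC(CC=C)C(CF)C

D

[CX3]=[CX3] describes a non-aromatic C=C double bond between two sp2 carbons (an alkene).
(A) has an ethyl group (-CH2CH3) but its C-C bond is a single bond between CX4 carbons, not CX3=CX3.
(B) has an ethyl group (-CH2CH3) but its C-C bond is a single bond between CX4 carbons, not CX3=CX3.
(C) has an ethynyl group (-C#CH) but the C-C bond is a triple bond, not a double bond.
(D) contains a vinyl group (-CH=CH2), which satisfies every atom and bond constraint.
So the answer is (D).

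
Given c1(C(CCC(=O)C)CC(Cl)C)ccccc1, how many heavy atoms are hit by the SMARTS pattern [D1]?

4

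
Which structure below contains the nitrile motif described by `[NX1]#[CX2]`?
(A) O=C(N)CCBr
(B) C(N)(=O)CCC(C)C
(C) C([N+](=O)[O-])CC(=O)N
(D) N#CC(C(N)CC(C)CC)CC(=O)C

D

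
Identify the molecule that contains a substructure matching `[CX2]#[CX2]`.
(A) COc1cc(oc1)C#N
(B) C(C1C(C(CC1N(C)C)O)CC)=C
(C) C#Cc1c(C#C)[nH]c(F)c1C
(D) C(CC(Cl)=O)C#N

[CX2]#[CX2] describes a carbon-carbon triple bond (an alkyne).
(A) has a nitrile (-C#N) but the triple bond is C#N, not C#C.
(B) has a vinyl group (-CH=CH2) but the C=C is a double bond; both carbons are CX3, not CX2.
(C) contains an ethynyl group (-C#CH), which satisfies every atom and bond constraint.
(D) has a nitrile (-C#N) but the triple bond is C#N, not C#C.
So the answer is (C).

C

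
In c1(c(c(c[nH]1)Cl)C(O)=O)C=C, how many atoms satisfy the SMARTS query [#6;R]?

4

Check the 11 heavy atoms by environment: 1× n (aromatic, in 5-ring) → no; 4× c (aromatic, in 5-ring) → match; 3× C (acyclic) → no; 2× O (acyclic) → no; 1× Cl (acyclic) → no.
That gives 4 matching atoms.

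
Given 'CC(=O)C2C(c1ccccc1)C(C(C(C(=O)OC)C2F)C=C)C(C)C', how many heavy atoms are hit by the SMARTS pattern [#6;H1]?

13

The query [#6;H1] means: any carbon bearing exactly one hydrogen.
Check the 25 heavy atoms by environment: 8× C (H1) → match; 2× C (H0) → no; 3× O (H0) → no; 4× C (H3) → no; 1× C (H2) → no; 1× F (H0) → no; 1× c (aromatic, H0) → no; 5× c (aromatic, H1) → match.
Summing the matching environments: 8 + 5 = 13 matching atoms.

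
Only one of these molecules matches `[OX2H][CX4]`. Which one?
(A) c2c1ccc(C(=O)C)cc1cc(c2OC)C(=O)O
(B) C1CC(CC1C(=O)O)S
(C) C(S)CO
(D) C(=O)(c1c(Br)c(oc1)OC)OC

C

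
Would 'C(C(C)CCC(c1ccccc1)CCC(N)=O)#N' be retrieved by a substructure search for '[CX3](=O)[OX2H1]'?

No

The pattern [CX3](=O)[OX2H1] describes an sp2 carbon double-bonded to O and single-bonded to an -OH oxygen — a carboxylic acid.
The closest candidate here is a primary amide (-C(=O)NH2), but the carbonyl is bonded to N, not to an -OH oxygen. No other fragment satisfies the full query, so there is no match.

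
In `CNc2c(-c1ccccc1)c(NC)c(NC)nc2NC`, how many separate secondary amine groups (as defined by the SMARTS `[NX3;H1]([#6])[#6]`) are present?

4

[NX3;H1]([#6])[#6] is the SMARTS for a secondary amine: a trivalent nitrogen with one H, bonded to two carbons.
The molecule carries 4 separate instances of an N-methylamino group (-NHCH3) meeting every constraint; each maps to a distinct set of atoms, giving 4 matches.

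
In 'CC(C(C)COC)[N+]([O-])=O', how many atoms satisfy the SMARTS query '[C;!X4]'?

The query [C;!X4] means: aliphatic carbon that does not have four total connections.
Check the 10 heavy atoms by environment: 6× C (X4) → no; 1× O (X2) → no; 1× N (charge +1, X3) → no; 1× O (charge -1, X1) → no; 1× O (X1) → no.
No environment satisfies the query, so 0 matching atoms.

0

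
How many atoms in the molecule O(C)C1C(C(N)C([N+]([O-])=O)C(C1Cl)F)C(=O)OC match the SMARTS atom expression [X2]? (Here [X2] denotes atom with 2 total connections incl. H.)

2

The query [X2] means: any atom with exactly two total connections (bonds + H).
Check the 18 heavy atoms by environment: 8× C (X4) → no; 1× N (charge +1, X3) → no; 1× O (charge -1, X1) → no; 2× O (X1) → no; 2× O (X2) → match; 1× Cl (X1) → no; 1× C (X3) → no; 1× F (X1) → no; 1× N (X3) → no.
That gives 2 matching atoms.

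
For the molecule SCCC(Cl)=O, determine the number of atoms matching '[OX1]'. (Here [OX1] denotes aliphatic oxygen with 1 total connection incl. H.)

1

The query [OX1] means: aliphatic oxygen with one total connection — typically a carbonyl =O or an oxide.
Check the 6 heavy atoms by environment: 2× C (X4) → no; 1× S (X2) → no; 1× C (X3) → no; 1× O (X1) → match; 1× Cl (X1) → no.
That gives 1 matching atom.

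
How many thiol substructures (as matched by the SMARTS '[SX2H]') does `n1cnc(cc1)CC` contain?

0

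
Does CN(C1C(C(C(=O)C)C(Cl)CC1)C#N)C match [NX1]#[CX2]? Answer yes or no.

The pattern [NX1]#[CX2] describes a nitrogen triple-bonded to a two-connected carbon — a nitrile.
The molecule carries a nitrile (-C#N), whose atoms satisfy every constraint of the query, so the pattern matches.

Yes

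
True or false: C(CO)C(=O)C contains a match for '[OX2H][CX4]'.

True

The pattern [OX2H][CX4] describes a hydroxyl oxygen bound to an sp3 (X4) carbon — an aliphatic alcohol.
The molecule carries a hydroxyl group (-OH), whose atoms satisfy every constraint of the query, so the pattern matches.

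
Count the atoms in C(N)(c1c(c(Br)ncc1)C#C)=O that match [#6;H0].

The query [#6;H0] means: any carbon with no attached hydrogen.
Check the 12 heavy atoms by environment: 1× n (aromatic, H0) → no; 3× c (aromatic, H0) → match; 2× c (aromatic, H1) → no; 2× C (H0) → match; 1× C (H1) → no; 1× O (H0) → no; 1× N (H2) → no; 1× Br (H0) → no.
Summing the matching environments: 3 + 2 = 5 matching atoms.

5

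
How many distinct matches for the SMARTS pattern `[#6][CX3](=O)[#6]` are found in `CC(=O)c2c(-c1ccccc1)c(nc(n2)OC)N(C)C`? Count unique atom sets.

[#6][CX3](=O)[#6] is the SMARTS for a ketone: a carbonyl carbon (no H) flanked by two carbons.
Exactly one fragment in the molecule meets all constraints, giving 1 match.

1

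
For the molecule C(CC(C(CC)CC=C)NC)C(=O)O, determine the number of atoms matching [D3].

The query [D3] means: atom with exactly three heavy-atom neighbours.
Check the 14 heavy atoms by environment: 5× C (D2) → no; 3× C (D3) → match; 1× N (D2) → no; 3× C (D1) → no; 2× O (D1) → no.
That gives 3 matching atoms.

3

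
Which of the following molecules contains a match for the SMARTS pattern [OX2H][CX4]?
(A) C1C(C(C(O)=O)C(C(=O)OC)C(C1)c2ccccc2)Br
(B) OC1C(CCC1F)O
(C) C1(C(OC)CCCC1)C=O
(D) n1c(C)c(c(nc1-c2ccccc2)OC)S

B

[OX2H][CX4] describes a hydroxyl oxygen bound to an sp3 (X4) carbon (an aliphatic alcohol).
(A) has a carboxylic acid group (-C(=O)OH) but the -OH is on a CX3 carbonyl carbon, not a CX4 carbon.
(B) contains a hydroxyl group (-OH), which satisfies every atom and bond constraint.
(C) has a methoxy ether (-OCH3) but the oxygen has H0 (ether), not H1.
(D) has a methoxy ether (-OCH3) but the oxygen has H0 (ether), not H1.
So the answer is (B).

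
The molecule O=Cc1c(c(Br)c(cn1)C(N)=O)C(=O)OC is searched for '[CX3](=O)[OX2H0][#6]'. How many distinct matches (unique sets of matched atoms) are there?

1

[CX3](=O)[OX2H0][#6] is the SMARTS for an ester: a carbonyl carbon bonded to an oxygen that is itself bonded to carbon (no H on that O).
Exactly one fragment in the molecule meets all constraints, giving 1 match.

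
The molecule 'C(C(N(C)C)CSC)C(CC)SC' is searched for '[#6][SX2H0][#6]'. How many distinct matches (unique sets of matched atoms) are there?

2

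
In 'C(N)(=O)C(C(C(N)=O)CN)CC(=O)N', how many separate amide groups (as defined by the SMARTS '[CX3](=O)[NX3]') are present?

[CX3](=O)[NX3] is the SMARTS for an amide: a carbonyl carbon bonded to a trivalent nitrogen.
The molecule carries 3 separate instances of a primary amide (-C(=O)NH2) meeting every constraint; each maps to a distinct set of atoms, giving 3 matches.

3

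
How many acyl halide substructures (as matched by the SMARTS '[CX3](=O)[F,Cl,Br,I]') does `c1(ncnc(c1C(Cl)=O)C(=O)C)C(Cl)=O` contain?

2

[CX3](=O)[F,Cl,Br,I] is the SMARTS for an acyl halide: a carbonyl carbon bonded to a halogen.
The molecule carries 2 separate instances of an acyl chloride (-C(=O)Cl) meeting every constraint; each maps to a distinct set of atoms, giving 2 matches.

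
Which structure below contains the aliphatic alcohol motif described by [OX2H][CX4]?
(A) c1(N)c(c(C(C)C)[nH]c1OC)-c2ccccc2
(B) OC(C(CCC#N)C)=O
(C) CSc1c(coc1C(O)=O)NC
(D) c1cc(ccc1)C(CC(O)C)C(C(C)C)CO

D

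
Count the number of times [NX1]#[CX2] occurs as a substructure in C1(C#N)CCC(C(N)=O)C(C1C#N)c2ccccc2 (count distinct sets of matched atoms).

2

[NX1]#[CX2] is the SMARTS for a nitrile: a nitrogen triple-bonded to a two-connected carbon.
The molecule carries 2 separate instances of a nitrile (-C#N) meeting every constraint; each maps to a distinct set of atoms, giving 2 matches.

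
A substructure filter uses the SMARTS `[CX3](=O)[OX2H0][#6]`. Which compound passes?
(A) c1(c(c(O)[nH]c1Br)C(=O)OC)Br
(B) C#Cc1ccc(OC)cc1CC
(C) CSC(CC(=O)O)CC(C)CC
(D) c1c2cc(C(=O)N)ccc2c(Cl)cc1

A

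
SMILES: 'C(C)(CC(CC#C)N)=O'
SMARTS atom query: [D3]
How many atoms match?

Check the 9 heavy atoms by environment: 3× C (D2) → no; 2× C (D3) → match; 1× N (D1) → no; 2× C (D1) → no; 1× O (D1) → no.
That gives 2 matching atoms.

2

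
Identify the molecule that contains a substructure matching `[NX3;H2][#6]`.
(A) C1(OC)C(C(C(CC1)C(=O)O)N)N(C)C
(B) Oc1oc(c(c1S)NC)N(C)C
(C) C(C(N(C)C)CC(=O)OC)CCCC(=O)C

[NX3;H2][#6] describes a trivalent nitrogen with two H attached to carbon (a primary amine).
(A) contains a primary amino group (-NH2), which satisfies every atom and bond constraint.
(B) has an N-methylamino group (-NHCH3) but the nitrogen bears two carbons and only one H (H1), not H2.
(C) has a dimethylamino group (-N(CH3)2) but the nitrogen has H0, not H2.
So the answer is (A).

A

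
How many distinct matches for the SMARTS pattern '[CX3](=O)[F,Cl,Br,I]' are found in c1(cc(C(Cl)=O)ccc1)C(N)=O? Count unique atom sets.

1

[CX3](=O)[F,Cl,Br,I] is the SMARTS for an acyl halide: a carbonyl carbon bonded to a halogen.
Exactly one fragment in the molecule meets all constraints, giving 1 match.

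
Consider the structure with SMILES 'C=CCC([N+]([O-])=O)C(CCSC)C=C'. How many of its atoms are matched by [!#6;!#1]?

The query [!#6;!#1] means: not carbon and not hydrogen — any heteroatom.
Check the 14 heavy atoms by environment: 10× C → no; 1× S → match; 1× N (charge +1) → match; 1× O (charge -1) → match; 1× O → match.
Summing the matching environments: 1 + 1 + 1 + 1 = 4 matching atoms.

4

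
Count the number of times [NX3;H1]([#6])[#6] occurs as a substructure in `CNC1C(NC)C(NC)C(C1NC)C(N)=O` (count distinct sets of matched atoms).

[NX3;H1]([#6])[#6] is the SMARTS for a secondary amine: a trivalent nitrogen with one H, bonded to two carbons.
The molecule carries 4 separate instances of an N-methylamino group (-NHCH3) meeting every constraint; each maps to a distinct set of atoms, giving 4 matches.

4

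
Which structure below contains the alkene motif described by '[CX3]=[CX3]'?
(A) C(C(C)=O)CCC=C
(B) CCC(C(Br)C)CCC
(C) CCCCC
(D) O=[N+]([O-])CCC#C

A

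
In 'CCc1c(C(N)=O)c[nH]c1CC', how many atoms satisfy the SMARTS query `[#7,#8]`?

3

Check the 12 heavy atoms by environment: 1× n (aromatic) → match; 4× c (aromatic) → no; 5× C → no; 1× O → match; 1× N → match.
Summing the matching environments: 1 + 1 + 1 = 3 matching atoms.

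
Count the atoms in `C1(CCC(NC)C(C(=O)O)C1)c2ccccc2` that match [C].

8

The query [C] means: uppercase C matches aliphatic (non-aromatic) carbon only.
Check the 17 heavy atoms by environment: 8× C → match; 1× N → no; 6× c (aromatic) → no; 2× O → no.
That gives 8 matching atoms.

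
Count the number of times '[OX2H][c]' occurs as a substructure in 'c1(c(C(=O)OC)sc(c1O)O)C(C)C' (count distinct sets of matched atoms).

[OX2H][c] is the SMARTS for a phenol: a hydroxyl oxygen attached to an aromatic carbon.
The molecule carries 2 separate instances of a hydroxyl group (-OH) meeting every constraint; each maps to a distinct set of atoms, giving 2 matches.

2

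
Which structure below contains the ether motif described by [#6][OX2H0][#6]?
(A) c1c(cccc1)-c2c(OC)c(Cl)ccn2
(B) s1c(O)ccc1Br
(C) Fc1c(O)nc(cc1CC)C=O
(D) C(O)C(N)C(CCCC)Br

A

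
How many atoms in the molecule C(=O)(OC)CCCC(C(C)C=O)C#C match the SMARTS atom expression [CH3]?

2

The query [CH3] means: aliphatic carbon with exactly three hydrogens.
Check the 14 heavy atoms by environment: 2× C (H3) → match; 4× C (H1) → no; 3× C (H2) → no; 3× O (H0) → no; 2× C (H0) → no.
That gives 2 matching atoms.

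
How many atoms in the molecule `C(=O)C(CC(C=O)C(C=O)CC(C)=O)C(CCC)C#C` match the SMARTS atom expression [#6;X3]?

4

Check the 20 heavy atoms by environment: 10× C (X4) → no; 4× C (X3) → match; 4× O (X1) → no; 2× C (X2) → no.
That gives 4 matching atoms.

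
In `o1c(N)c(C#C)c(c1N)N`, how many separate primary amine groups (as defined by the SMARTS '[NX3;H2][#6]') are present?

3

[NX3;H2][#6] is the SMARTS for a primary amine: a trivalent nitrogen with two H attached to carbon.
The molecule carries 3 separate instances of a primary amino group (-NH2) meeting every constraint; each maps to a distinct set of atoms, giving 3 matches.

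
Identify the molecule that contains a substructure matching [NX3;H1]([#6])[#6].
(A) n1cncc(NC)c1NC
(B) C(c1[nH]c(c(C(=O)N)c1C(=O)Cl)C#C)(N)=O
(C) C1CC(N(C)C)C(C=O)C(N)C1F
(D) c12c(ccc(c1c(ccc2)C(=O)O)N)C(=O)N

A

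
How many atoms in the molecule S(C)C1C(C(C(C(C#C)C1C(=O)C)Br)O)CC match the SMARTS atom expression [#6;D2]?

The query [#6;D2] means: any carbon bonded to exactly two heavy atoms.
Check the 17 heavy atoms by environment: 7× C (D3) → no; 1× S (D2) → no; 4× C (D1) → no; 2× O (D1) → no; 2× C (D2) → match; 1× Br (D1) → no.
That gives 2 matching atoms.

2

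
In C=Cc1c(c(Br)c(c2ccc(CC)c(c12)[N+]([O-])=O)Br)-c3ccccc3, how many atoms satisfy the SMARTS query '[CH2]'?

2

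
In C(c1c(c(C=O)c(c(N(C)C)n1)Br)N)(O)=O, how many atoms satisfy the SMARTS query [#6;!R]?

4

The query [#6;!R] means: carbon not in any ring.
Check the 16 heavy atoms by environment: 1× n (aromatic, in 6-ring) → no; 5× c (aromatic, in 6-ring) → no; 4× C (acyclic) → match; 3× O (acyclic) → no; 2× N (acyclic) → no; 1× Br (acyclic) → no.
That gives 4 matching atoms.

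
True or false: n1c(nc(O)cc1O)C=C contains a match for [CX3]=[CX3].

The pattern [CX3]=[CX3] describes a non-aromatic C=C double bond between two sp2 carbons — an alkene.
The molecule carries a vinyl group (-CH=CH2), whose atoms satisfy every constraint of the query, so the pattern matches.

True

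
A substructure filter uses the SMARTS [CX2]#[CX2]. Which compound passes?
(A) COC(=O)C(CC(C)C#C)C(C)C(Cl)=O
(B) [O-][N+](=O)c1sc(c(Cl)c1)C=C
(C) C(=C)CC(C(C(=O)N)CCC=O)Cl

[CX2]#[CX2] describes a carbon-carbon triple bond (an alkyne).
(A) contains an ethynyl group (-C#CH), which satisfies every atom and bond constraint.
(B) has a vinyl group (-CH=CH2) but the C=C is a double bond; both carbons are CX3, not CX2.
(C) has a vinyl group (-CH=CH2) but the C=C is a double bond; both carbons are CX3, not CX2.
So the answer is (A).

A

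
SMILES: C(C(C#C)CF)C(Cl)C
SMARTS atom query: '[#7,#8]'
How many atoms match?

0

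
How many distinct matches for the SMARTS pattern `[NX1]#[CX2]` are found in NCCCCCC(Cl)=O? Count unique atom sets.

0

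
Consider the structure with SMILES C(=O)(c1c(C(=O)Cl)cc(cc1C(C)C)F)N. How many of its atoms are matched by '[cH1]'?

2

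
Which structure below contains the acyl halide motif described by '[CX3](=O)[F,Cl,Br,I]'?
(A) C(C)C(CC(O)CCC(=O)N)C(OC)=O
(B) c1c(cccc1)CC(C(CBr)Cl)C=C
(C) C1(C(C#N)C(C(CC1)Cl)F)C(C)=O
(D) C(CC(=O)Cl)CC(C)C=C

D

[CX3](=O)[F,Cl,Br,I] describes a carbonyl carbon bonded to a halogen (an acyl halide).
(A) has a methyl-ester group (-C(=O)OCH3) but the carbonyl is bonded to -O-C, not to a halogen.
(B) has a chloro substituent but the Cl is not on a carbonyl carbon.
(C) has a chloro substituent but the Cl is not on a carbonyl carbon.
(D) contains an acyl chloride (-C(=O)Cl), which satisfies every atom and bond constraint.
So the answer is (D).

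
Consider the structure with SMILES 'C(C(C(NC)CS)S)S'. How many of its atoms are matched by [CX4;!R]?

5

The query [CX4;!R] means: aliphatic carbon with four total connections, not in a ring.
Check the 9 heavy atoms by environment: 5× C (X4, acyclic) → match; 3× S (X2, acyclic) → no; 1× N (X3, acyclic) → no.
That gives 5 matching atoms.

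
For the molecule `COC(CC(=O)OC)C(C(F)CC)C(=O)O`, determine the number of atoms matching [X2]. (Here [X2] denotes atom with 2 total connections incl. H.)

3

Check the 16 heavy atoms by environment: 8× C (X4) → no; 1× F (X1) → no; 3× O (X2) → match; 2× C (X3) → no; 2× O (X1) → no.
That gives 3 matching atoms.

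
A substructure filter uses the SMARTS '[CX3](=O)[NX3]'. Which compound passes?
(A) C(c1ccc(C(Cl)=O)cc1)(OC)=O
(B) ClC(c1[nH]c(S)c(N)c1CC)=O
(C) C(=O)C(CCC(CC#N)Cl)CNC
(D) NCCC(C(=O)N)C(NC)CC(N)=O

D

[CX3](=O)[NX3] describes a carbonyl carbon bonded to a trivalent nitrogen (an amide).
(A) has a methyl-ester group (-C(=O)OCH3) but the carbonyl is bonded to O, not to an NX3 nitrogen.
(B) has a primary amino group (-NH2) but the -NH2 is not attached to a carbonyl carbon.
(C) has a nitrile (-C#N) but the nitrile N is NX1 (triple-bonded), not NX3.
(D) contains a primary amide (-C(=O)NH2), which satisfies every atom and bond constraint.
So the answer is (D).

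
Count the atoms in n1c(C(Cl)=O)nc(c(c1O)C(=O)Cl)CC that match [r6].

The query [r6] means: r6 matches atoms in a six-membered ring.
Check the 15 heavy atoms by environment: 2× n (aromatic, in 6-ring) → match; 4× c (aromatic, in 6-ring) → match; 4× C (acyclic) → no; 3× O (acyclic) → no; 2× Cl (acyclic) → no.
Summing the matching environments: 2 + 4 = 6 matching atoms.

6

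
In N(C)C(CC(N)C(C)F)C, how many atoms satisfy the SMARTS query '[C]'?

The query [C] means: uppercase C matches aliphatic (non-aromatic) carbon only.
Check the 10 heavy atoms by environment: 7× C → match; 2× N → no; 1× F → no.
That gives 7 matching atoms.

7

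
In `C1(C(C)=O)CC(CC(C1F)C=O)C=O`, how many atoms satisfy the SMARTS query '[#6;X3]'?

The query [#6;X3] means: any carbon (aromatic or not) with three total connections.
Check the 14 heavy atoms by environment: 7× C (X4) → no; 3× C (X3) → match; 3× O (X1) → no; 1× F (X1) → no.
That gives 3 matching atoms.

3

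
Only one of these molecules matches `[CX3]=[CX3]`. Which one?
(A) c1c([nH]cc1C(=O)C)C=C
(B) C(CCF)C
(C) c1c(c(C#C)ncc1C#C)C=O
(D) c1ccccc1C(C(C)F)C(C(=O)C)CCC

[CX3]=[CX3] describes a non-aromatic C=C double bond between two sp2 carbons (an alkene).
(A) contains a vinyl group (-CH=CH2), which satisfies every atom and bond constraint.
(B) has an ethyl group (-CH2CH3) but its C-C bond is a single bond between CX4 carbons, not CX3=CX3.
(C) has an ethynyl group (-C#CH) but the C-C bond is a triple bond, not a double bond.
(D) has an ethyl group (-CH2CH3) but its C-C bond is a single bond between CX4 carbons, not CX3=CX3.
So the answer is (A).

A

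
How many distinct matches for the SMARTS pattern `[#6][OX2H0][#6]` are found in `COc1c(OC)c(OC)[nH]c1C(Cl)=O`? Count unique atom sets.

[#6][OX2H0][#6] is the SMARTS for an ether: an aliphatic oxygen bridging two carbons with no H on the oxygen.
The molecule carries 3 separate instances of a methoxy ether (-OCH3) meeting every constraint; each maps to a distinct set of atoms, giving 3 matches.

3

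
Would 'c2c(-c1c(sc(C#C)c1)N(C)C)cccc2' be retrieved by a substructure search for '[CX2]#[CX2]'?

The pattern [CX2]#[CX2] describes a carbon-carbon triple bond — an alkyne.
The molecule carries an ethynyl group (-C#CH), whose atoms satisfy every constraint of the query, so the pattern matches.

Yes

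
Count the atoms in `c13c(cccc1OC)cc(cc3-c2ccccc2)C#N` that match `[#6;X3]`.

The query [#6;X3] means: any carbon (aromatic or not) with three total connections.
Check the 20 heavy atoms by environment: 16× c (aromatic, X3) → match; 1× C (X2) → no; 1× N (X1) → no; 1× O (X2) → no; 1× C (X4) → no.
That gives 16 matching atoms.

16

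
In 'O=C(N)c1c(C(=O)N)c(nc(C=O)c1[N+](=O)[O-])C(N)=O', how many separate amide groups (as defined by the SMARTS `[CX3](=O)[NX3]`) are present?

[CX3](=O)[NX3] is the SMARTS for an amide: a carbonyl carbon bonded to a trivalent nitrogen.
The molecule carries 3 separate instances of a primary amide (-C(=O)NH2) meeting every constraint; each maps to a distinct set of atoms, giving 3 matches.

3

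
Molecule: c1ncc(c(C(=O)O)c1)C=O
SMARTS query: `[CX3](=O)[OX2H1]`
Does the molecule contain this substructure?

Yes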